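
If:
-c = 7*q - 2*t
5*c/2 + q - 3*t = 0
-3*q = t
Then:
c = 0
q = 0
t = 0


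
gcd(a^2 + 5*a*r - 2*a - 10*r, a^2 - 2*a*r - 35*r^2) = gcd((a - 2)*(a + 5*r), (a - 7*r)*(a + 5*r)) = a + 5*r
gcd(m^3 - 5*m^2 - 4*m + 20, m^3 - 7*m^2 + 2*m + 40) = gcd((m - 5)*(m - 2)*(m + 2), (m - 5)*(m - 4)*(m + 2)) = m^2 - 3*m - 10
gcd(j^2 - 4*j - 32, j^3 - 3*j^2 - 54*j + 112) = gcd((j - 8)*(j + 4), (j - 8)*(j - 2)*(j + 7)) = j - 8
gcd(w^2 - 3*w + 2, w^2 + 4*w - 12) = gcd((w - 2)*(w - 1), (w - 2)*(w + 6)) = w - 2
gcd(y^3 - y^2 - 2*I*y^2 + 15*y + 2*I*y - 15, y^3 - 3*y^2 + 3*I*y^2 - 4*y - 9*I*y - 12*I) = y + 3*I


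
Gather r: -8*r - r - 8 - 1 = -9*r - 9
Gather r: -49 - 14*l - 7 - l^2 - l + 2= -l^2 - 15*l - 54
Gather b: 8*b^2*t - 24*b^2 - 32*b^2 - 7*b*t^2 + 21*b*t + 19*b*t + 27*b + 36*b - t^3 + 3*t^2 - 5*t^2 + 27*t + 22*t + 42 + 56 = b^2*(8*t - 56) + b*(-7*t^2 + 40*t + 63) - t^3 - 2*t^2 + 49*t + 98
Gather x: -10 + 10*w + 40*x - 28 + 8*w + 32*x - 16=18*w + 72*x - 54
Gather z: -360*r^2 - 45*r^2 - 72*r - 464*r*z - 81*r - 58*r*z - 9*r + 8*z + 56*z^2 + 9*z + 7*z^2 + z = -405*r^2 - 162*r + 63*z^2 + z*(18 - 522*r)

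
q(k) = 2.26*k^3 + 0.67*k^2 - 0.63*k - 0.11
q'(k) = 6.78*k^2 + 1.34*k - 0.63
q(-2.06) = -15.73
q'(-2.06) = 25.38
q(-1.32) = -3.31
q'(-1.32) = 9.41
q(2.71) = 48.08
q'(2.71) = 52.79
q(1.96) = 18.25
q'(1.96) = 28.04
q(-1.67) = -7.72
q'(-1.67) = 16.04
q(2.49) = 37.37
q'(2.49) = 44.74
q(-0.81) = -0.36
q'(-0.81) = 2.73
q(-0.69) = -0.10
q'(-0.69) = 1.67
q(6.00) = 508.39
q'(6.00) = 251.49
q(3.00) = 65.05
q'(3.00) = 64.41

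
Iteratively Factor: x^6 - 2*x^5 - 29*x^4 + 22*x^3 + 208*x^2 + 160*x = (x + 1)*(x^5 - 3*x^4 - 26*x^3 + 48*x^2 + 160*x) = (x - 4)*(x + 1)*(x^4 + x^3 - 22*x^2 - 40*x) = (x - 4)*(x + 1)*(x + 4)*(x^3 - 3*x^2 - 10*x) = (x - 4)*(x + 1)*(x + 2)*(x + 4)*(x^2 - 5*x) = x*(x - 4)*(x + 1)*(x + 2)*(x + 4)*(x - 5)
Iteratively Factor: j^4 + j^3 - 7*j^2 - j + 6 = (j - 1)*(j^3 + 2*j^2 - 5*j - 6) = (j - 1)*(j + 3)*(j^2 - j - 2) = (j - 1)*(j + 1)*(j + 3)*(j - 2)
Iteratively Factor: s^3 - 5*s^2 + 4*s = (s - 1)*(s^2 - 4*s) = (s - 4)*(s - 1)*(s)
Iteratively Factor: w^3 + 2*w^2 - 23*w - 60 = (w + 4)*(w^2 - 2*w - 15) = (w + 3)*(w + 4)*(w - 5)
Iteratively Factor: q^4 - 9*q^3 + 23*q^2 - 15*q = (q - 5)*(q^3 - 4*q^2 + 3*q) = q*(q - 5)*(q^2 - 4*q + 3) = q*(q - 5)*(q - 1)*(q - 3)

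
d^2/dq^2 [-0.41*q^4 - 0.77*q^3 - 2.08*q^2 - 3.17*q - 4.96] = -4.92*q^2 - 4.62*q - 4.16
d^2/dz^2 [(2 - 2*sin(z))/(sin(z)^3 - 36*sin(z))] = 2*(4*sin(z)^4 - 9*sin(z)^3 + 138*sin(z)^2 + 84*sin(z) - 72 - 1512/sin(z) + 2592/sin(z)^3)/((sin(z) - 6)^3*(sin(z) + 6)^3)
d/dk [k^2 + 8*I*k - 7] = 2*k + 8*I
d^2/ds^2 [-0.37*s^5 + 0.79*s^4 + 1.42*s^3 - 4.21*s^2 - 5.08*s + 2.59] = -7.4*s^3 + 9.48*s^2 + 8.52*s - 8.42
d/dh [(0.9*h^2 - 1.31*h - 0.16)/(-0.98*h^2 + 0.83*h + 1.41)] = (-0.5368*h^2 + 2.2244*h - 1.7143)/(0.9604*h^4 - 1.6268*h^3 - 2.0747*h^2 + 2.3406*h + 1.9881)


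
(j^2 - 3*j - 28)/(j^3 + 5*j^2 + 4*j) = (j - 7)/(j*(j + 1))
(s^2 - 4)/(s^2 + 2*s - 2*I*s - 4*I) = (s - 2)/(s - 2*I)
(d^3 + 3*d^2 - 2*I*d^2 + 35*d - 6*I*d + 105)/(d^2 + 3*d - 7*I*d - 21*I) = d + 5*I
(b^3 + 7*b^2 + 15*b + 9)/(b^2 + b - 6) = (b^2 + 4*b + 3)/(b - 2)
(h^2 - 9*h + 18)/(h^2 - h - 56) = (-h^2 + 9*h - 18)/(-h^2 + h + 56)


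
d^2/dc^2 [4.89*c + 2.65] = 0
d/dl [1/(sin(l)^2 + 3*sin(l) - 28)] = -(2*sin(l) + 3)*cos(l)/(sin(l)^2 + 3*sin(l) - 28)^2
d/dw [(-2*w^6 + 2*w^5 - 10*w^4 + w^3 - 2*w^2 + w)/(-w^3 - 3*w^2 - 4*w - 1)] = (6*w^8 + 20*w^7 + 32*w^6 + 40*w^5 + 105*w^4 + 34*w^3 + 8*w^2 + 4*w - 1)/(w^6 + 6*w^5 + 17*w^4 + 26*w^3 + 22*w^2 + 8*w + 1)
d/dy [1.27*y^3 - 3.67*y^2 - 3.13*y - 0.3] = 3.81*y^2 - 7.34*y - 3.13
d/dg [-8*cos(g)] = 8*sin(g)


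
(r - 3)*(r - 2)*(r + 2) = r^3 - 3*r^2 - 4*r + 12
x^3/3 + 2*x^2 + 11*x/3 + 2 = (x/3 + 1)*(x + 1)*(x + 2)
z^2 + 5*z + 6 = (z + 2)*(z + 3)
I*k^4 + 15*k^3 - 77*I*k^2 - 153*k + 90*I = (k - 6*I)*(k - 5*I)*(k - 3*I)*(I*k + 1)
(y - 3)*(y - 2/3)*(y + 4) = y^3 + y^2/3 - 38*y/3 + 8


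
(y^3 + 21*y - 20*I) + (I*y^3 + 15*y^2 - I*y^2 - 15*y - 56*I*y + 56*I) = y^3 + I*y^3 + 15*y^2 - I*y^2 + 6*y - 56*I*y + 36*I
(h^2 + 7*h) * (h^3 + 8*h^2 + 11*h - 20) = h^5 + 15*h^4 + 67*h^3 + 57*h^2 - 140*h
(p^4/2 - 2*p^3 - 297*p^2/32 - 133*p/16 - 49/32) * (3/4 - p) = -p^5/2 + 19*p^4/8 + 249*p^3/32 + 173*p^2/128 - 301*p/64 - 147/128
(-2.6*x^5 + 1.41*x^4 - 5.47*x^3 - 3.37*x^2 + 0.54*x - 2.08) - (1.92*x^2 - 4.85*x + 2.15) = -2.6*x^5 + 1.41*x^4 - 5.47*x^3 - 5.29*x^2 + 5.39*x - 4.23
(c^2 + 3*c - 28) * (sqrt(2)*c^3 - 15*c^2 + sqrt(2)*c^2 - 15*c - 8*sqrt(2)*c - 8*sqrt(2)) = sqrt(2)*c^5 - 15*c^4 + 4*sqrt(2)*c^4 - 60*c^3 - 33*sqrt(2)*c^3 - 60*sqrt(2)*c^2 + 375*c^2 + 200*sqrt(2)*c + 420*c + 224*sqrt(2)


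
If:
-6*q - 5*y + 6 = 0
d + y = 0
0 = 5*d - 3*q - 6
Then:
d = 18/5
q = 4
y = -18/5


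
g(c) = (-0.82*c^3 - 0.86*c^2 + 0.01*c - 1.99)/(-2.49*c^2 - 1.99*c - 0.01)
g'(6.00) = 0.32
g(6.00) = 2.07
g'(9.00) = 0.33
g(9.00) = 3.05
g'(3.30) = 0.30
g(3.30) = 1.21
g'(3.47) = 0.31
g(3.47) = 1.26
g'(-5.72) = 0.34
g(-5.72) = -1.76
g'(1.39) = 0.04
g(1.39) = 0.77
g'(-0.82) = 1619.54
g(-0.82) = 40.48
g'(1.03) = -0.29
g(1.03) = 0.81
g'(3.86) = 0.31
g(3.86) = 1.38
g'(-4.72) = 0.35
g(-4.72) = -1.41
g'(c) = (4.98*c + 1.99)*(-0.82*c^3 - 0.86*c^2 + 0.01*c - 1.99)/(-2.49*c^2 - 1.99*c - 0.01)^2 + (-2.46*c^2 - 1.72*c + 0.01)/(-2.49*c^2 - 1.99*c - 0.01) = (2.0418*c^4 + 3.2636*c^3 + 1.7609*c^2 - 9.893*c - 3.9602)/(6.2001*c^4 + 9.9102*c^3 + 4.0099*c^2 + 0.0398*c + 0.0001)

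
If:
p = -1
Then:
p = -1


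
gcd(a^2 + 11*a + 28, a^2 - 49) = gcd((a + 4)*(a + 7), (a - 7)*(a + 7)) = a + 7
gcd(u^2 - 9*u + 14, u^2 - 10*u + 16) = u - 2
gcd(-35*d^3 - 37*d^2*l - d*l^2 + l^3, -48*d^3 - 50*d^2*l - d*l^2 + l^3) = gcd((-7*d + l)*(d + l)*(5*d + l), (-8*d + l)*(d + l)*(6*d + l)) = d + l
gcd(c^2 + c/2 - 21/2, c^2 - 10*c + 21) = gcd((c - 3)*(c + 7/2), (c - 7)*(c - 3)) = c - 3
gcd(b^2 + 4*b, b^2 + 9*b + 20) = b + 4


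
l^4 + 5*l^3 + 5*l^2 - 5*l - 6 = (l - 1)*(l + 1)*(l + 2)*(l + 3)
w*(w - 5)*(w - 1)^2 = w^4 - 7*w^3 + 11*w^2 - 5*w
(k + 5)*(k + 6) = k^2 + 11*k + 30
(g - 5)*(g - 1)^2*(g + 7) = g^4 - 38*g^2 + 72*g - 35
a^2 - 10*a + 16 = (a - 8)*(a - 2)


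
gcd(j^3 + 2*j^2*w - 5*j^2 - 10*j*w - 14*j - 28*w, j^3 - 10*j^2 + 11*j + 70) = j^2 - 5*j - 14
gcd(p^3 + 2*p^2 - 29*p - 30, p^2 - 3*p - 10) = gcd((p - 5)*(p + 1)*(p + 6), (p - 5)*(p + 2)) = p - 5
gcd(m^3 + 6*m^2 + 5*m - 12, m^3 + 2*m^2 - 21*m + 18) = m - 1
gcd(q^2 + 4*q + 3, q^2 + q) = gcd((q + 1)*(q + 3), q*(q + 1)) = q + 1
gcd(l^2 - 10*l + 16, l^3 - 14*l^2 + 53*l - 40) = l - 8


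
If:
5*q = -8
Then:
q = -8/5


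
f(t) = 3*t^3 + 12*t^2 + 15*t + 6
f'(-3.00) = 24.00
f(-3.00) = -12.00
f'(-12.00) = 1023.00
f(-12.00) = -3630.00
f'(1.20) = 56.76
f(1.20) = 46.46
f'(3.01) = 168.78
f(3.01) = 241.68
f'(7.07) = 634.54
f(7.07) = 1772.05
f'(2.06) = 102.63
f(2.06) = 114.05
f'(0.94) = 45.51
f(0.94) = 33.19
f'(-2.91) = 21.37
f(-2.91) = -9.96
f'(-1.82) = 1.13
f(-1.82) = 0.36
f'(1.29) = 60.94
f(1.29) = 51.76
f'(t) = 9*t^2 + 24*t + 15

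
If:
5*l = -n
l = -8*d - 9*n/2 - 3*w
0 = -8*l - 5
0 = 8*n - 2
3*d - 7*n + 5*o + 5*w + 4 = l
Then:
No Solution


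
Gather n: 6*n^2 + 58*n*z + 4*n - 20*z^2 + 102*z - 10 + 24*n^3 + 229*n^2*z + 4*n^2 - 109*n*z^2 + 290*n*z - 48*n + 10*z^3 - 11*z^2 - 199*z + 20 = 24*n^3 + n^2*(229*z + 10) + n*(-109*z^2 + 348*z - 44) + 10*z^3 - 31*z^2 - 97*z + 10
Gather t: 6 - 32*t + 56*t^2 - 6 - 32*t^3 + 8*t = -32*t^3 + 56*t^2 - 24*t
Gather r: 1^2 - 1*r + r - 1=0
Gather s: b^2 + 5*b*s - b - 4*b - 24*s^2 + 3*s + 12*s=b^2 - 5*b - 24*s^2 + s*(5*b + 15)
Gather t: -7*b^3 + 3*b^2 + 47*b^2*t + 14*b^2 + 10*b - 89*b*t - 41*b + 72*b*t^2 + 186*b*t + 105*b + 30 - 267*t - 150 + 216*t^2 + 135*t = -7*b^3 + 17*b^2 + 74*b + t^2*(72*b + 216) + t*(47*b^2 + 97*b - 132) - 120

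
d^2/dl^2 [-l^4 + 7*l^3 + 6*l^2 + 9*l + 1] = -12*l^2 + 42*l + 12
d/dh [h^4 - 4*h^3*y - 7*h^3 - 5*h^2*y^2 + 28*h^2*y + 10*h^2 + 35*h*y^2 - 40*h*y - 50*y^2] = 4*h^3 - 12*h^2*y - 21*h^2 - 10*h*y^2 + 56*h*y + 20*h + 35*y^2 - 40*y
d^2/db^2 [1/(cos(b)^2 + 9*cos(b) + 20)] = (-4*sin(b)^4 + 3*sin(b)^2 + 855*cos(b)/4 - 27*cos(3*b)/4 + 123)/((cos(b) + 4)^3*(cos(b) + 5)^3)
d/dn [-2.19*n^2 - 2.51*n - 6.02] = -4.38*n - 2.51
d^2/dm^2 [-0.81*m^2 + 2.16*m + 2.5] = -1.62000000000000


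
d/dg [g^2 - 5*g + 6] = 2*g - 5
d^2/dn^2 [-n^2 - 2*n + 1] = -2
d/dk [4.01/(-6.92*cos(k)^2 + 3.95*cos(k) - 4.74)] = (15.8395 - 55.4984*cos(k))*sin(k)/(6.92*cos(k)^2 - 3.95*cos(k) + 4.74)^2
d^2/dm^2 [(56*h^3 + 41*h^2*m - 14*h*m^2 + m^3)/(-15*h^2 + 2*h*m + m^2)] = h^2*(1712*h^3 - 5712*h^2*m + 1104*h*m^2 - 176*m^3)/(3375*h^6 - 1350*h^5*m - 495*h^4*m^2 + 172*h^3*m^3 + 33*h^2*m^4 - 6*h*m^5 - m^6)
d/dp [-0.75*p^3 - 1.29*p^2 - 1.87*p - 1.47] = -2.25*p^2 - 2.58*p - 1.87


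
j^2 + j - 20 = (j - 4)*(j + 5)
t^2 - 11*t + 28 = (t - 7)*(t - 4)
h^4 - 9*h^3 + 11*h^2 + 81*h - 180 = (h - 5)*(h - 4)*(h - 3)*(h + 3)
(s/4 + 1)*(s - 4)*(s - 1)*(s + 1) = s^4/4 - 17*s^2/4 + 4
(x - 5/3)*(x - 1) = x^2 - 8*x/3 + 5/3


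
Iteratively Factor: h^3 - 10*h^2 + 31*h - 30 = (h - 5)*(h^2 - 5*h + 6) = (h - 5)*(h - 2)*(h - 3)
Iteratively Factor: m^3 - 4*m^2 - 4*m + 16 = (m - 4)*(m^2 - 4) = (m - 4)*(m + 2)*(m - 2)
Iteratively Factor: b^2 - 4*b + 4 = (b - 2)*(b - 2)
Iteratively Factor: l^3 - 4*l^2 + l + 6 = (l - 3)*(l^2 - l - 2) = (l - 3)*(l - 2)*(l + 1)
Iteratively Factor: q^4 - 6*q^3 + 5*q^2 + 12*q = (q + 1)*(q^3 - 7*q^2 + 12*q) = q*(q + 1)*(q^2 - 7*q + 12) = q*(q - 3)*(q + 1)*(q - 4)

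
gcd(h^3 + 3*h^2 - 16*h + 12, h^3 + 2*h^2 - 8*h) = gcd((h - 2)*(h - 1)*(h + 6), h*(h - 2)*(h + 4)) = h - 2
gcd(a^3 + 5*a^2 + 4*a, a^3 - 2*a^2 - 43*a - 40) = a + 1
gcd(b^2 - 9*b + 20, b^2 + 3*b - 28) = b - 4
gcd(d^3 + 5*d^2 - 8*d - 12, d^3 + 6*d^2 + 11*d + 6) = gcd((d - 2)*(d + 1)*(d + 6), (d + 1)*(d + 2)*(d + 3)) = d + 1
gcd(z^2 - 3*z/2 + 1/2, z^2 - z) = z - 1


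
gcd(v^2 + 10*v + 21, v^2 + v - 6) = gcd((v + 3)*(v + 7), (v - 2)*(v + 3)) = v + 3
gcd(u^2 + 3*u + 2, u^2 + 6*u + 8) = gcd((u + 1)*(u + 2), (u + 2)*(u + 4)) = u + 2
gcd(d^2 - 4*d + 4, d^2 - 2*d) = d - 2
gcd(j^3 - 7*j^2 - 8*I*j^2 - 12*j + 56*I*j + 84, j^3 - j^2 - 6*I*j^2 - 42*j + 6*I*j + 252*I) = j^2 + j*(-7 - 6*I) + 42*I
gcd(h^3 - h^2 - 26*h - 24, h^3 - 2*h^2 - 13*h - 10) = h + 1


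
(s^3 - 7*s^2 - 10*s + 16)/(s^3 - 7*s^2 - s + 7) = (s^2 - 6*s - 16)/(s^2 - 6*s - 7)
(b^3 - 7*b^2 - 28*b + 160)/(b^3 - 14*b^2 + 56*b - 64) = (b + 5)/(b - 2)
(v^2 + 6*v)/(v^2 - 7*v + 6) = v*(v + 6)/(v^2 - 7*v + 6)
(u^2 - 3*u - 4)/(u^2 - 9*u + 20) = (u + 1)/(u - 5)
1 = 1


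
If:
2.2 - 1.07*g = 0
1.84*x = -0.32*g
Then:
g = 2.06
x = -0.36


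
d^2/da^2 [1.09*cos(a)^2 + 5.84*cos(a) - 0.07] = -5.84*cos(a) - 2.18*cos(2*a)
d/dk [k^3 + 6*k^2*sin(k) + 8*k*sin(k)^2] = 6*k^2*cos(k) + 3*k^2 + 12*k*sin(k) + 8*k*sin(2*k) + 8*sin(k)^2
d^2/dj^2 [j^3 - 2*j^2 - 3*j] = 6*j - 4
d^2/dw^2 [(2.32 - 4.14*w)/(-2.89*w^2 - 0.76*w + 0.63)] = ((7.1168 - 71.7876*w)*(2.89*w^2 + 0.76*w - 0.63) + (4.14*w - 2.32)*(5.78*w + 0.76)*(11.56*w + 1.52))/(2.89*w^2 + 0.76*w - 0.63)^3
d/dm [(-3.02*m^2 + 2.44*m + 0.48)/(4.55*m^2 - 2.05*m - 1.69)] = (-4.911*m^2 + 5.8396*m - 3.1396)/(20.7025*m^4 - 18.655*m^3 - 11.1765*m^2 + 6.929*m + 2.8561)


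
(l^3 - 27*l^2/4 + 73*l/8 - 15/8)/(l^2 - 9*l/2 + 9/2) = (4*l^2 - 21*l + 5)/(4*(l - 3))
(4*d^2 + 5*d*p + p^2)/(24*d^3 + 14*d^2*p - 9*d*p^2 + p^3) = (4*d + p)/(24*d^2 - 10*d*p + p^2)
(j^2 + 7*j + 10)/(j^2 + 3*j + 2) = (j + 5)/(j + 1)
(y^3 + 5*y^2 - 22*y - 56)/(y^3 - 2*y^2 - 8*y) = (y + 7)/y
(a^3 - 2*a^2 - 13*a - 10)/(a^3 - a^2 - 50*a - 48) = (a^2 - 3*a - 10)/(a^2 - 2*a - 48)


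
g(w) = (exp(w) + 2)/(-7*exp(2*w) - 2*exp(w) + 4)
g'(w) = (exp(w) + 2)*(14*exp(2*w) + 2*exp(w))/(-7*exp(2*w) - 2*exp(w) + 4)^2 + exp(w)/(-7*exp(2*w) - 2*exp(w) + 4) = (7*exp(2*w) + 28*exp(w) + 8)*exp(w)/(49*exp(4*w) + 28*exp(3*w) - 52*exp(2*w) - 16*exp(w) + 16)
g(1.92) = -0.03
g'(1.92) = 0.03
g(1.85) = -0.03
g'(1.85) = 0.04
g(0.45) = -0.22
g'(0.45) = 0.41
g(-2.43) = 0.55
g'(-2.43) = 0.07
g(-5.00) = 0.50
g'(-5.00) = 0.00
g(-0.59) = 3.45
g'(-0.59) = 25.96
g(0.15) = -0.41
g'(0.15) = 0.96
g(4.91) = -0.00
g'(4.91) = 0.00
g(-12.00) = 0.50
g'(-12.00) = 0.00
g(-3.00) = 0.53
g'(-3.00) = 0.03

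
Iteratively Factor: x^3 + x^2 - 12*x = (x - 3)*(x^2 + 4*x) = (x - 3)*(x + 4)*(x)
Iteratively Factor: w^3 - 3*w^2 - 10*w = (w + 2)*(w^2 - 5*w) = (w - 5)*(w + 2)*(w)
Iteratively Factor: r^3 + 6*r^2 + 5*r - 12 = (r + 4)*(r^2 + 2*r - 3) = (r + 3)*(r + 4)*(r - 1)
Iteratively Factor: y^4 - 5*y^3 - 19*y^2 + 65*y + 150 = (y - 5)*(y^3 - 19*y - 30) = (y - 5)*(y + 2)*(y^2 - 2*y - 15) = (y - 5)^2*(y + 2)*(y + 3)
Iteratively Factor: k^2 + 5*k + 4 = (k + 1)*(k + 4)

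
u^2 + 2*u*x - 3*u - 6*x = (u - 3)*(u + 2*x)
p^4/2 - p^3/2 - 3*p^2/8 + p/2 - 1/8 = (p/2 + 1/2)*(p - 1)*(p - 1/2)^2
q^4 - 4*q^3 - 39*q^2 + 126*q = q*(q - 7)*(q - 3)*(q + 6)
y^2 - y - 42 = (y - 7)*(y + 6)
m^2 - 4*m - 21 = (m - 7)*(m + 3)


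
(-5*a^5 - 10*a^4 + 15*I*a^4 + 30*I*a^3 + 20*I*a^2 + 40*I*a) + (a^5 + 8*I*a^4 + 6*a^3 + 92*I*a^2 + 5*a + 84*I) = -4*a^5 - 10*a^4 + 23*I*a^4 + 6*a^3 + 30*I*a^3 + 112*I*a^2 + 5*a + 40*I*a + 84*I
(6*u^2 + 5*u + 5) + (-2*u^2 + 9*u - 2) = 4*u^2 + 14*u + 3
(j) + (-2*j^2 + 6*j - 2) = -2*j^2 + 7*j - 2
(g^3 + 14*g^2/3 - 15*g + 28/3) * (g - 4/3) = g^4 + 10*g^3/3 - 191*g^2/9 + 88*g/3 - 112/9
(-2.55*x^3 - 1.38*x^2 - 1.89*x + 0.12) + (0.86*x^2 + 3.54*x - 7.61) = -2.55*x^3 - 0.52*x^2 + 1.65*x - 7.49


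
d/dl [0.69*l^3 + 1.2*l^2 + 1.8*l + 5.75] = 2.07*l^2 + 2.4*l + 1.8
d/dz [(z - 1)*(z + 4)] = 2*z + 3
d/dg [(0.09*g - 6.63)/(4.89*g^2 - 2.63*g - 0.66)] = (-0.4401*g^2 + 64.8414*g - 17.4963)/(23.9121*g^4 - 25.7214*g^3 + 0.4621*g^2 + 3.4716*g + 0.4356)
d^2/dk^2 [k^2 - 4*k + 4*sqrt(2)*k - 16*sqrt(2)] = 2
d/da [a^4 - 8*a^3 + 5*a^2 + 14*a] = 4*a^3 - 24*a^2 + 10*a + 14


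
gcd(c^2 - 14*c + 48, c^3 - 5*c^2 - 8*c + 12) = c - 6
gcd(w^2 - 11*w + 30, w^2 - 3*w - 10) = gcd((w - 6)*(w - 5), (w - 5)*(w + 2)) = w - 5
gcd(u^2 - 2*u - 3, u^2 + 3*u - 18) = u - 3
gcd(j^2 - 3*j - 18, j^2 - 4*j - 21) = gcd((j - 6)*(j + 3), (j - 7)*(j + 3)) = j + 3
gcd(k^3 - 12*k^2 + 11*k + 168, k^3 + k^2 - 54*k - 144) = k^2 - 5*k - 24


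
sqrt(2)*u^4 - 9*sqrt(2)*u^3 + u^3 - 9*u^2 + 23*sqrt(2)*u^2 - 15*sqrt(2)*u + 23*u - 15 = (u - 5)*(u - 3)*(u - 1)*(sqrt(2)*u + 1)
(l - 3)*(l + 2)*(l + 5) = l^3 + 4*l^2 - 11*l - 30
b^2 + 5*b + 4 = (b + 1)*(b + 4)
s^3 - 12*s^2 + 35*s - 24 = (s - 8)*(s - 3)*(s - 1)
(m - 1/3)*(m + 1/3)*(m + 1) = m^3 + m^2 - m/9 - 1/9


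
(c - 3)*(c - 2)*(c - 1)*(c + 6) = c^4 - 25*c^2 + 60*c - 36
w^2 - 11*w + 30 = (w - 6)*(w - 5)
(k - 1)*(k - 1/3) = k^2 - 4*k/3 + 1/3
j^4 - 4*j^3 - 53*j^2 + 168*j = j*(j - 8)*(j - 3)*(j + 7)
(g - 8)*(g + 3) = g^2 - 5*g - 24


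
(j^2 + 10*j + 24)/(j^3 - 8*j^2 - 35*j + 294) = (j + 4)/(j^2 - 14*j + 49)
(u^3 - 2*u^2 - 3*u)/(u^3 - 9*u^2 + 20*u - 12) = u*(u^2 - 2*u - 3)/(u^3 - 9*u^2 + 20*u - 12)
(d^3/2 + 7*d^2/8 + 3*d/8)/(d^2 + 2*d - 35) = d*(4*d^2 + 7*d + 3)/(8*(d^2 + 2*d - 35))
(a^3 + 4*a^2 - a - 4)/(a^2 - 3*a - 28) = (a^2 - 1)/(a - 7)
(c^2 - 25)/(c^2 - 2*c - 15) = (c + 5)/(c + 3)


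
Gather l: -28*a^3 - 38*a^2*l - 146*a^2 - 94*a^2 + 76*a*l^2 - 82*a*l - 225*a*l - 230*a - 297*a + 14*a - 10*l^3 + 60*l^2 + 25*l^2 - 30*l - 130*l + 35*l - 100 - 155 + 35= -28*a^3 - 240*a^2 - 513*a - 10*l^3 + l^2*(76*a + 85) + l*(-38*a^2 - 307*a - 125) - 220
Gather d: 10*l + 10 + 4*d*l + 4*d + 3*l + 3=d*(4*l + 4) + 13*l + 13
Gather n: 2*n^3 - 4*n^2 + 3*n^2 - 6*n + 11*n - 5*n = 2*n^3 - n^2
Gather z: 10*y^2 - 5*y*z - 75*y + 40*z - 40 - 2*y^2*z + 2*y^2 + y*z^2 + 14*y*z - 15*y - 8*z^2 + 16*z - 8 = 12*y^2 - 90*y + z^2*(y - 8) + z*(-2*y^2 + 9*y + 56) - 48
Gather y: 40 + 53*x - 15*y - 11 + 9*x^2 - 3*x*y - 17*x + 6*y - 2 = 9*x^2 + 36*x + y*(-3*x - 9) + 27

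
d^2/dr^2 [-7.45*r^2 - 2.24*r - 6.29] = -14.9000000000000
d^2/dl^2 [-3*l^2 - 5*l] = -6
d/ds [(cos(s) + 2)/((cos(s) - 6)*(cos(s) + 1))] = (cos(s)^2 + 4*cos(s) - 4)*sin(s)/((cos(s) - 6)^2*(cos(s) + 1)^2)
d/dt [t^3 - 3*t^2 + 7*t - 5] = 3*t^2 - 6*t + 7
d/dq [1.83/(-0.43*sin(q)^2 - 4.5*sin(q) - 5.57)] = (1.5738*sin(q) + 8.235)*cos(q)/(0.43*sin(q)^2 + 4.5*sin(q) + 5.57)^2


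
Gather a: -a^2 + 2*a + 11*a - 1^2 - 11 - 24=-a^2 + 13*a - 36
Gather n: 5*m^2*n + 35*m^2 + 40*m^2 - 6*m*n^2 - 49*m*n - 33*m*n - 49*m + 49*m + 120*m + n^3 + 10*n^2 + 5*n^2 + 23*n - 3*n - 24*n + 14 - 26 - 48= 75*m^2 + 120*m + n^3 + n^2*(15 - 6*m) + n*(5*m^2 - 82*m - 4) - 60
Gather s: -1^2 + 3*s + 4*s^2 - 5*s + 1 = 4*s^2 - 2*s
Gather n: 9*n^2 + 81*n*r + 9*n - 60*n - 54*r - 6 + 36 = 9*n^2 + n*(81*r - 51) - 54*r + 30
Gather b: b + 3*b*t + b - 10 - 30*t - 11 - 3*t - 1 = b*(3*t + 2) - 33*t - 22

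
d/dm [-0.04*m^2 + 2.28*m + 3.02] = 2.28 - 0.08*m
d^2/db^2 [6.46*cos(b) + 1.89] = -6.46*cos(b)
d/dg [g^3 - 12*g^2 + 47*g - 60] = 3*g^2 - 24*g + 47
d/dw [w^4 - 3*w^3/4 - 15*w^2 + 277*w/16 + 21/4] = 4*w^3 - 9*w^2/4 - 30*w + 277/16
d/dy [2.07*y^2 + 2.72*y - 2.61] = 4.14*y + 2.72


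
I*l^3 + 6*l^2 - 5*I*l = l*(l - 5*I)*(I*l + 1)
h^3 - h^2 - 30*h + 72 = (h - 4)*(h - 3)*(h + 6)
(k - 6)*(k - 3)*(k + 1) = k^3 - 8*k^2 + 9*k + 18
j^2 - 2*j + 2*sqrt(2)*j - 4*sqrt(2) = (j - 2)*(j + 2*sqrt(2))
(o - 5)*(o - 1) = o^2 - 6*o + 5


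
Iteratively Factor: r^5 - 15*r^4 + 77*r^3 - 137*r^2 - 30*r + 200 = (r - 5)*(r^4 - 10*r^3 + 27*r^2 - 2*r - 40) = (r - 5)*(r + 1)*(r^3 - 11*r^2 + 38*r - 40) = (r - 5)^2*(r + 1)*(r^2 - 6*r + 8) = (r - 5)^2*(r - 2)*(r + 1)*(r - 4)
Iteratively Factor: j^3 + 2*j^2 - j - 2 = (j + 1)*(j^2 + j - 2) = (j - 1)*(j + 1)*(j + 2)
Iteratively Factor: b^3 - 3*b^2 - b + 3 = (b - 1)*(b^2 - 2*b - 3) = (b - 3)*(b - 1)*(b + 1)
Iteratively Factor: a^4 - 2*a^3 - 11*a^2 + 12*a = (a)*(a^3 - 2*a^2 - 11*a + 12) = a*(a + 3)*(a^2 - 5*a + 4) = a*(a - 1)*(a + 3)*(a - 4)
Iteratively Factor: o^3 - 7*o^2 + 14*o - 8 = (o - 1)*(o^2 - 6*o + 8) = (o - 2)*(o - 1)*(o - 4)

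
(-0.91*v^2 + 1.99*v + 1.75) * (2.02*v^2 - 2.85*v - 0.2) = -1.8382*v^4 + 6.6133*v^3 - 1.9545*v^2 - 5.3855*v - 0.35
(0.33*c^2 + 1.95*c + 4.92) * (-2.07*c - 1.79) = -0.6831*c^3 - 4.6272*c^2 - 13.6749*c - 8.8068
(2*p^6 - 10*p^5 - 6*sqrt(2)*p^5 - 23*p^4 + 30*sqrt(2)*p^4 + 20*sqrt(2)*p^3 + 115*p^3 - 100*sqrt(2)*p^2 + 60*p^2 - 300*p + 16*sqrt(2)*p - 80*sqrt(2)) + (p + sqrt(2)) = 2*p^6 - 10*p^5 - 6*sqrt(2)*p^5 - 23*p^4 + 30*sqrt(2)*p^4 + 20*sqrt(2)*p^3 + 115*p^3 - 100*sqrt(2)*p^2 + 60*p^2 - 299*p + 16*sqrt(2)*p - 79*sqrt(2)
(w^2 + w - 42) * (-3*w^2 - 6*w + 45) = -3*w^4 - 9*w^3 + 165*w^2 + 297*w - 1890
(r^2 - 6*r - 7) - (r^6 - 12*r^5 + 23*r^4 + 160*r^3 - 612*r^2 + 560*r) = -r^6 + 12*r^5 - 23*r^4 - 160*r^3 + 613*r^2 - 566*r - 7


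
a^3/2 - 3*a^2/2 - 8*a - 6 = (a/2 + 1)*(a - 6)*(a + 1)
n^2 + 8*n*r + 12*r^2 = (n + 2*r)*(n + 6*r)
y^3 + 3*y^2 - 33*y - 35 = (y - 5)*(y + 1)*(y + 7)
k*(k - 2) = k^2 - 2*k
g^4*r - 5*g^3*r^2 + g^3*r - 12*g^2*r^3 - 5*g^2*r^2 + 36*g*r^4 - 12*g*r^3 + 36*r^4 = (g - 6*r)*(g - 2*r)*(g + 3*r)*(g*r + r)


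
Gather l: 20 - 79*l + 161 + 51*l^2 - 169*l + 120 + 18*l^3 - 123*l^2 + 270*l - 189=18*l^3 - 72*l^2 + 22*l + 112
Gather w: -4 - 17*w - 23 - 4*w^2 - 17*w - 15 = -4*w^2 - 34*w - 42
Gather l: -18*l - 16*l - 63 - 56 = -34*l - 119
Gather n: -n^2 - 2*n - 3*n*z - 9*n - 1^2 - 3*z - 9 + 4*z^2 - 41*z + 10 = -n^2 + n*(-3*z - 11) + 4*z^2 - 44*z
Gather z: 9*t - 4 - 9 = 9*t - 13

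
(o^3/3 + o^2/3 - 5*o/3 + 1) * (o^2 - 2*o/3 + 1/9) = o^5/3 + o^4/9 - 50*o^3/27 + 58*o^2/27 - 23*o/27 + 1/9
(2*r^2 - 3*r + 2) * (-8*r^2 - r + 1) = -16*r^4 + 22*r^3 - 11*r^2 - 5*r + 2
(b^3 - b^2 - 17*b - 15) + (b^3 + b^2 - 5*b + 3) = 2*b^3 - 22*b - 12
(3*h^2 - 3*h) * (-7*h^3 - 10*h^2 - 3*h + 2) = -21*h^5 - 9*h^4 + 21*h^3 + 15*h^2 - 6*h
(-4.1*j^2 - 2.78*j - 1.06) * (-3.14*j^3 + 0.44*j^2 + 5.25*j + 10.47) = 12.874*j^5 + 6.9252*j^4 - 19.4198*j^3 - 57.9884*j^2 - 34.6716*j - 11.0982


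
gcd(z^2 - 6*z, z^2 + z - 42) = z - 6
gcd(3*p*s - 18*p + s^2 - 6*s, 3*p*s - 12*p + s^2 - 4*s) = 3*p + s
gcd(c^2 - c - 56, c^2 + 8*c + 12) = 1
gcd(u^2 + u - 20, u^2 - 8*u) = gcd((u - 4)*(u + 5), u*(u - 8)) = 1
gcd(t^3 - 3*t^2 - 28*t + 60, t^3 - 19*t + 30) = t^2 + 3*t - 10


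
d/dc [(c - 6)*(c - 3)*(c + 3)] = 3*c^2 - 12*c - 9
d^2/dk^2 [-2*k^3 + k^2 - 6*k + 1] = 2 - 12*k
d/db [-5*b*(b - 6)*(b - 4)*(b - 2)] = -20*b^3 + 180*b^2 - 440*b + 240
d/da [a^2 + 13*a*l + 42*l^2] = 2*a + 13*l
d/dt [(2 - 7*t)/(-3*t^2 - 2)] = (-21*t^2 + 12*t + 14)/(9*t^4 + 12*t^2 + 4)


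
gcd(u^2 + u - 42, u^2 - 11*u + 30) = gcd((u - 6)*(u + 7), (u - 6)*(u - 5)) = u - 6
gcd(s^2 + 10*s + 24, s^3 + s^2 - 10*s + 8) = s + 4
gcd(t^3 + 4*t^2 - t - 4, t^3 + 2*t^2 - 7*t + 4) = t^2 + 3*t - 4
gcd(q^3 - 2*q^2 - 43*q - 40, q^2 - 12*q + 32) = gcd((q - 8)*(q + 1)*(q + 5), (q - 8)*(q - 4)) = q - 8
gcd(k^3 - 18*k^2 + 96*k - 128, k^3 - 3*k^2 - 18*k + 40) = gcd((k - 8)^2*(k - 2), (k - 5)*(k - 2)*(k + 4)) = k - 2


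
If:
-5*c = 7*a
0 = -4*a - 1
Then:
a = -1/4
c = 7/20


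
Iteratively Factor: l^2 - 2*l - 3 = (l + 1)*(l - 3)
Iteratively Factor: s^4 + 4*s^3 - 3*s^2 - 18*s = (s + 3)*(s^3 + s^2 - 6*s) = (s + 3)^2*(s^2 - 2*s) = (s - 2)*(s + 3)^2*(s)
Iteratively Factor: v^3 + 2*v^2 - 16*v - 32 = (v - 4)*(v^2 + 6*v + 8) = (v - 4)*(v + 2)*(v + 4)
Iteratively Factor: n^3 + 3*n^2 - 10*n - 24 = (n - 3)*(n^2 + 6*n + 8) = (n - 3)*(n + 2)*(n + 4)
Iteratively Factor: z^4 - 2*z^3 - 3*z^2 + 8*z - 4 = (z - 1)*(z^3 - z^2 - 4*z + 4) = (z - 2)*(z - 1)*(z^2 + z - 2) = (z - 2)*(z - 1)*(z + 2)*(z - 1)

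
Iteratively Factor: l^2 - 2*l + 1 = (l - 1)*(l - 1)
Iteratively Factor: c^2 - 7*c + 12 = (c - 3)*(c - 4)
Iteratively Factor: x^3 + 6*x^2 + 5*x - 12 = (x - 1)*(x^2 + 7*x + 12) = (x - 1)*(x + 4)*(x + 3)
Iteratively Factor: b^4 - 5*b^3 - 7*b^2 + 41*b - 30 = (b + 3)*(b^3 - 8*b^2 + 17*b - 10) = (b - 5)*(b + 3)*(b^2 - 3*b + 2) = (b - 5)*(b - 2)*(b + 3)*(b - 1)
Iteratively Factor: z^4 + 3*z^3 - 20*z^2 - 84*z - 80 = (z + 4)*(z^3 - z^2 - 16*z - 20) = (z + 2)*(z + 4)*(z^2 - 3*z - 10) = (z + 2)^2*(z + 4)*(z - 5)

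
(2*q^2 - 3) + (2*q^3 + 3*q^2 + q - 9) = 2*q^3 + 5*q^2 + q - 12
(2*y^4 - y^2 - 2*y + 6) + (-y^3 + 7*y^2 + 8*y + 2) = 2*y^4 - y^3 + 6*y^2 + 6*y + 8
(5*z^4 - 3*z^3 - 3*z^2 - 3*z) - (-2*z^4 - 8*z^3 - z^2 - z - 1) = 7*z^4 + 5*z^3 - 2*z^2 - 2*z + 1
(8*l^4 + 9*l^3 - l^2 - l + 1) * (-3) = -24*l^4 - 27*l^3 + 3*l^2 + 3*l - 3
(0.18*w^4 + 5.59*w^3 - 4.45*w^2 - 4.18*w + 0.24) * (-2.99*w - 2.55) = -0.5382*w^5 - 17.1731*w^4 - 0.948999999999996*w^3 + 23.8457*w^2 + 9.9414*w - 0.612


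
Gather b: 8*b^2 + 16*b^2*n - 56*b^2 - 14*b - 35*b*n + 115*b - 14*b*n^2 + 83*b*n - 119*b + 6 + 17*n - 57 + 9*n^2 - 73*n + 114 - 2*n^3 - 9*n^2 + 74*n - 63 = b^2*(16*n - 48) + b*(-14*n^2 + 48*n - 18) - 2*n^3 + 18*n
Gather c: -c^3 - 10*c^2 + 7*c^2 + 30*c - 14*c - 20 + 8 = -c^3 - 3*c^2 + 16*c - 12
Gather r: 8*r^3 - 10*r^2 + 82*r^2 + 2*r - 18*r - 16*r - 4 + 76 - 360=8*r^3 + 72*r^2 - 32*r - 288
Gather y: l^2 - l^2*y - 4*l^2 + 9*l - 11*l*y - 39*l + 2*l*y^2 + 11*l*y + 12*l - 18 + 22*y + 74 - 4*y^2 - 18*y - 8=-3*l^2 - 18*l + y^2*(2*l - 4) + y*(4 - l^2) + 48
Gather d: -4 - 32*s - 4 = -32*s - 8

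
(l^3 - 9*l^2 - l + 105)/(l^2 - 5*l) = l - 4 - 21/l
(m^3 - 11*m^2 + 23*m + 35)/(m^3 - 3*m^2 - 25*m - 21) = (m - 5)/(m + 3)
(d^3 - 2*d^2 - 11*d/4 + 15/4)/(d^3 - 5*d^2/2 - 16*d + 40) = (2*d^2 + d - 3)/(2*(d^2 - 16))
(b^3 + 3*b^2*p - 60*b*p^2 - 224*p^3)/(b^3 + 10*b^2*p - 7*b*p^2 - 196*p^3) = (-b^2 + 4*b*p + 32*p^2)/(-b^2 - 3*b*p + 28*p^2)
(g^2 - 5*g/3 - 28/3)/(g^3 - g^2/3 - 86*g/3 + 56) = (3*g + 7)/(3*g^2 + 11*g - 42)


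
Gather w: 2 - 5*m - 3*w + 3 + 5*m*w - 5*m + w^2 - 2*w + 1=-10*m + w^2 + w*(5*m - 5) + 6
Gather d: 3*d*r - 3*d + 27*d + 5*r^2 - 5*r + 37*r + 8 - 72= d*(3*r + 24) + 5*r^2 + 32*r - 64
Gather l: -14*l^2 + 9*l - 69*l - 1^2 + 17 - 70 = -14*l^2 - 60*l - 54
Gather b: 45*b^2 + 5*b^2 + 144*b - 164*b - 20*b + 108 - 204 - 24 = 50*b^2 - 40*b - 120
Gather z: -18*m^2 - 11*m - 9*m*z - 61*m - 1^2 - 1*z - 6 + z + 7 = -18*m^2 - 9*m*z - 72*m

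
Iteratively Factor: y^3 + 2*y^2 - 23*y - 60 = (y + 3)*(y^2 - y - 20) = (y + 3)*(y + 4)*(y - 5)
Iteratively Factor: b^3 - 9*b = (b - 3)*(b^2 + 3*b) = b*(b - 3)*(b + 3)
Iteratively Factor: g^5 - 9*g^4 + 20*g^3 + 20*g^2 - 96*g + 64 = (g - 4)*(g^4 - 5*g^3 + 20*g - 16) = (g - 4)^2*(g^3 - g^2 - 4*g + 4) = (g - 4)^2*(g - 1)*(g^2 - 4) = (g - 4)^2*(g - 2)*(g - 1)*(g + 2)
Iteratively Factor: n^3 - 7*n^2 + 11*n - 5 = (n - 1)*(n^2 - 6*n + 5) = (n - 5)*(n - 1)*(n - 1)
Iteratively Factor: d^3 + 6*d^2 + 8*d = (d + 2)*(d^2 + 4*d) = d*(d + 2)*(d + 4)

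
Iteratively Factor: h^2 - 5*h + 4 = (h - 1)*(h - 4)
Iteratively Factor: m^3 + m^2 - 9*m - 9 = (m + 1)*(m^2 - 9) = (m + 1)*(m + 3)*(m - 3)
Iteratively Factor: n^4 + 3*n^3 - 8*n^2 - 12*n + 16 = (n - 2)*(n^3 + 5*n^2 + 2*n - 8) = (n - 2)*(n + 2)*(n^2 + 3*n - 4) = (n - 2)*(n + 2)*(n + 4)*(n - 1)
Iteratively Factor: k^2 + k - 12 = (k - 3)*(k + 4)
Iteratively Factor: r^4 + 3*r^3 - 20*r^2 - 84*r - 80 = (r + 4)*(r^3 - r^2 - 16*r - 20) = (r + 2)*(r + 4)*(r^2 - 3*r - 10) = (r - 5)*(r + 2)*(r + 4)*(r + 2)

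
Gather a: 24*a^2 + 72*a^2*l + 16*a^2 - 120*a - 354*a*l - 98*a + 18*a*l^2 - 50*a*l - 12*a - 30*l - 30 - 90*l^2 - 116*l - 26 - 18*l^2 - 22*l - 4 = a^2*(72*l + 40) + a*(18*l^2 - 404*l - 230) - 108*l^2 - 168*l - 60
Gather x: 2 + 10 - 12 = 0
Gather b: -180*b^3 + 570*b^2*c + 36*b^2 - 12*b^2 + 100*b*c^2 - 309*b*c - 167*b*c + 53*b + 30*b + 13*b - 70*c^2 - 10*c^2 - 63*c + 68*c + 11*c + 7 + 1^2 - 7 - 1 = -180*b^3 + b^2*(570*c + 24) + b*(100*c^2 - 476*c + 96) - 80*c^2 + 16*c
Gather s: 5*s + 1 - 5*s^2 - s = -5*s^2 + 4*s + 1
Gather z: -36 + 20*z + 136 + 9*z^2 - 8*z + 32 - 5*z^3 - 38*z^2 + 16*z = -5*z^3 - 29*z^2 + 28*z + 132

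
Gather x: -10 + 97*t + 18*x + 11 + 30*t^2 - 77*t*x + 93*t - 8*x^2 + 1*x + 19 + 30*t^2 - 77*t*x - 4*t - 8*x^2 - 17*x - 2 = 60*t^2 + 186*t - 16*x^2 + x*(2 - 154*t) + 18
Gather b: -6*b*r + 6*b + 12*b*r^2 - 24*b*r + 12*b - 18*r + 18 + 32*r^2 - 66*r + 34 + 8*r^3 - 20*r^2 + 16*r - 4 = b*(12*r^2 - 30*r + 18) + 8*r^3 + 12*r^2 - 68*r + 48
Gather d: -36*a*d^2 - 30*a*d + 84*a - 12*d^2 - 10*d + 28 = 84*a + d^2*(-36*a - 12) + d*(-30*a - 10) + 28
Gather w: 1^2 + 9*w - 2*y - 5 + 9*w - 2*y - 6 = 18*w - 4*y - 10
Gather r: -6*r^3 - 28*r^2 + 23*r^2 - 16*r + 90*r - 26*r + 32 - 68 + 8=-6*r^3 - 5*r^2 + 48*r - 28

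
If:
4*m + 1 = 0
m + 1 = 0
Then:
No Solution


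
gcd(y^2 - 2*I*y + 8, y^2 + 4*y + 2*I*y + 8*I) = y + 2*I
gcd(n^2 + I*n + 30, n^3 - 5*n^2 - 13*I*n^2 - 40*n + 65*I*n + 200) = n - 5*I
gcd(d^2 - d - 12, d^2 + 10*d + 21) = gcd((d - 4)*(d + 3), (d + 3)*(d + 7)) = d + 3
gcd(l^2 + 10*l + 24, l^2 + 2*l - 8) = l + 4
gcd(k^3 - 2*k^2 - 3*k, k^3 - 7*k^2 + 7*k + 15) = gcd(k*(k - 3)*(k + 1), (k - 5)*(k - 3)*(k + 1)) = k^2 - 2*k - 3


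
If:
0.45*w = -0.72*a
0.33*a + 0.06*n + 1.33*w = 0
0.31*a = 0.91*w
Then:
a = 0.00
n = 0.00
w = 0.00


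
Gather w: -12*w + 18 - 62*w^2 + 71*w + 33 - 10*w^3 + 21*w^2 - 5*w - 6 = -10*w^3 - 41*w^2 + 54*w + 45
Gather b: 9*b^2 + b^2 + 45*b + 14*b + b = 10*b^2 + 60*b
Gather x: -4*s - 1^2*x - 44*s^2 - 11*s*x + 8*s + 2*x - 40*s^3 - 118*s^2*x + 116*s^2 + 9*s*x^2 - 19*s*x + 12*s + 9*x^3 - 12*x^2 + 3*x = -40*s^3 + 72*s^2 + 16*s + 9*x^3 + x^2*(9*s - 12) + x*(-118*s^2 - 30*s + 4)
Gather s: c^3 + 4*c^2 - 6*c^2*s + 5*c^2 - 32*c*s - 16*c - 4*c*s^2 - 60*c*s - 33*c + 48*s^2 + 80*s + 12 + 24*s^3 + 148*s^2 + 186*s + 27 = c^3 + 9*c^2 - 49*c + 24*s^3 + s^2*(196 - 4*c) + s*(-6*c^2 - 92*c + 266) + 39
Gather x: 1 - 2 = -1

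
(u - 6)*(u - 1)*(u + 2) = u^3 - 5*u^2 - 8*u + 12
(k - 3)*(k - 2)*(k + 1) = k^3 - 4*k^2 + k + 6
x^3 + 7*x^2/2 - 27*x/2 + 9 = (x - 3/2)*(x - 1)*(x + 6)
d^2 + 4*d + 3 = (d + 1)*(d + 3)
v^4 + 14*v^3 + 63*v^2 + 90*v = v*(v + 3)*(v + 5)*(v + 6)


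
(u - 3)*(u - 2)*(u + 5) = u^3 - 19*u + 30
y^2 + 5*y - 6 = (y - 1)*(y + 6)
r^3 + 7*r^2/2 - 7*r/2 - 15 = (r - 2)*(r + 5/2)*(r + 3)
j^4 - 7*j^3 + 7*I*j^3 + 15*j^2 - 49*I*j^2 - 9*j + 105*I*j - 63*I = (j - 3)^2*(j - 1)*(j + 7*I)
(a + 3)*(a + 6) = a^2 + 9*a + 18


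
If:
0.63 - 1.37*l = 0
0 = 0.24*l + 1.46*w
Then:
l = 0.46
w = -0.08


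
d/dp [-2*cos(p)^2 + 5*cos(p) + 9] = (4*cos(p) - 5)*sin(p)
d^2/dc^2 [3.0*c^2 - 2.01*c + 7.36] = 6.00000000000000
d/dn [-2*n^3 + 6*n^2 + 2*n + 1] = -6*n^2 + 12*n + 2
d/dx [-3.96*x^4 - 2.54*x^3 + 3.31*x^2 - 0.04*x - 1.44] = -15.84*x^3 - 7.62*x^2 + 6.62*x - 0.04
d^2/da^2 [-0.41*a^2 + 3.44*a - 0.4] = -0.820000000000000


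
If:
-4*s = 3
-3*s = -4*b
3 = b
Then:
No Solution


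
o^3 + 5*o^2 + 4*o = o*(o + 1)*(o + 4)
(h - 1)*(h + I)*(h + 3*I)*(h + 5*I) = h^4 - h^3 + 9*I*h^3 - 23*h^2 - 9*I*h^2 + 23*h - 15*I*h + 15*I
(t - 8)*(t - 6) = t^2 - 14*t + 48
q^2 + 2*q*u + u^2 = (q + u)^2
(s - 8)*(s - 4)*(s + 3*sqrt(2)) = s^3 - 12*s^2 + 3*sqrt(2)*s^2 - 36*sqrt(2)*s + 32*s + 96*sqrt(2)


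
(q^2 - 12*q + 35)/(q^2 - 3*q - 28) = (q - 5)/(q + 4)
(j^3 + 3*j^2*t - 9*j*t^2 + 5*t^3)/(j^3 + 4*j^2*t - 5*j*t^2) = (j - t)/j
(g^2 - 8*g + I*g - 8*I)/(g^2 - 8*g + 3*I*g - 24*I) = (g + I)/(g + 3*I)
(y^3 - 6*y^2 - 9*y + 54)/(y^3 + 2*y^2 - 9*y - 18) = (y - 6)/(y + 2)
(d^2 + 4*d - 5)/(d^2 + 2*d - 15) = (d - 1)/(d - 3)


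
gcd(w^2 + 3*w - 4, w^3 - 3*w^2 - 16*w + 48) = w + 4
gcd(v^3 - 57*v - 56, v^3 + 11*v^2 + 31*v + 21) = v^2 + 8*v + 7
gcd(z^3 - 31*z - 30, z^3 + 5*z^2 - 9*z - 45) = z + 5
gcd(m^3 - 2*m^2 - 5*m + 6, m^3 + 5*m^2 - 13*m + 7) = m - 1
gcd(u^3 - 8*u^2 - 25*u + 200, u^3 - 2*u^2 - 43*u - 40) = u^2 - 3*u - 40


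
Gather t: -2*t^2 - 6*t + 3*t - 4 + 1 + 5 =-2*t^2 - 3*t + 2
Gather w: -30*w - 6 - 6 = -30*w - 12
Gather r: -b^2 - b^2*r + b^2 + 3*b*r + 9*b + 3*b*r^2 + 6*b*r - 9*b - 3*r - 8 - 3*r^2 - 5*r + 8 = r^2*(3*b - 3) + r*(-b^2 + 9*b - 8)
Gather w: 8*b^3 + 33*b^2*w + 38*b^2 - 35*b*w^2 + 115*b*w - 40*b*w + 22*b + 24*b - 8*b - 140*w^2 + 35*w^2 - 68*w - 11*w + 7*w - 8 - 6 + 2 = 8*b^3 + 38*b^2 + 38*b + w^2*(-35*b - 105) + w*(33*b^2 + 75*b - 72) - 12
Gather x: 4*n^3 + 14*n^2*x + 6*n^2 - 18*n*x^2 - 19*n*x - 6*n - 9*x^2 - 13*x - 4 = 4*n^3 + 6*n^2 - 6*n + x^2*(-18*n - 9) + x*(14*n^2 - 19*n - 13) - 4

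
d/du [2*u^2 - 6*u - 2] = 4*u - 6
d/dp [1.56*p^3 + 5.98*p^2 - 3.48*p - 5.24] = 4.68*p^2 + 11.96*p - 3.48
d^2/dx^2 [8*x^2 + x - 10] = 16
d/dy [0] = 0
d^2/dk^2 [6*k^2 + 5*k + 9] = 12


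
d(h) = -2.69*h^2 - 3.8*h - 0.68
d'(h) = -5.38*h - 3.8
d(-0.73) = 0.66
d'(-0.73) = 0.13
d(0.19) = -1.50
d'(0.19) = -4.82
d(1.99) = -18.89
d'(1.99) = -14.51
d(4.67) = -77.09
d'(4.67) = -28.92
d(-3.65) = -22.65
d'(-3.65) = 15.84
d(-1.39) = -0.60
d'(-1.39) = 3.68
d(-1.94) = -3.43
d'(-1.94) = 6.64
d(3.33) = -43.16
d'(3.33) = -21.72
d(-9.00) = -184.37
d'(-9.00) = 44.62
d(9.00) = -252.77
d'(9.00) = -52.22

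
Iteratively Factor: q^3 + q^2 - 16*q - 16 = (q - 4)*(q^2 + 5*q + 4) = (q - 4)*(q + 4)*(q + 1)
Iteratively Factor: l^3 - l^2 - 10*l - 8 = (l + 1)*(l^2 - 2*l - 8) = (l - 4)*(l + 1)*(l + 2)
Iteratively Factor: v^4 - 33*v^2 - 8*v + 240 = (v + 4)*(v^3 - 4*v^2 - 17*v + 60) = (v + 4)^2*(v^2 - 8*v + 15) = (v - 5)*(v + 4)^2*(v - 3)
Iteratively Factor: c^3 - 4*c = (c + 2)*(c^2 - 2*c) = (c - 2)*(c + 2)*(c)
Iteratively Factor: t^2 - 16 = (t - 4)*(t + 4)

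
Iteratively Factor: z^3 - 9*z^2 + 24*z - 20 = (z - 5)*(z^2 - 4*z + 4) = (z - 5)*(z - 2)*(z - 2)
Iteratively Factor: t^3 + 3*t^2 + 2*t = (t)*(t^2 + 3*t + 2) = t*(t + 1)*(t + 2)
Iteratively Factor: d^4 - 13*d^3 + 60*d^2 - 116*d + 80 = (d - 2)*(d^3 - 11*d^2 + 38*d - 40) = (d - 2)^2*(d^2 - 9*d + 20) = (d - 4)*(d - 2)^2*(d - 5)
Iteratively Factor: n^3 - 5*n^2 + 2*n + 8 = (n + 1)*(n^2 - 6*n + 8) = (n - 4)*(n + 1)*(n - 2)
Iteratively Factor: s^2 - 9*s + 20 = (s - 4)*(s - 5)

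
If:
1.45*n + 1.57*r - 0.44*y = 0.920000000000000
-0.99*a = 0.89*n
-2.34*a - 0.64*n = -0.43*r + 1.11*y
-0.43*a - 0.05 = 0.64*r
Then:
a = -0.54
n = 0.60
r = 0.28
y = 0.90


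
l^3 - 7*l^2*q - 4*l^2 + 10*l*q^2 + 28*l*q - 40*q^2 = (l - 4)*(l - 5*q)*(l - 2*q)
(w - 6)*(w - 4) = w^2 - 10*w + 24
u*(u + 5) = u^2 + 5*u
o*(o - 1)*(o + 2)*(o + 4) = o^4 + 5*o^3 + 2*o^2 - 8*o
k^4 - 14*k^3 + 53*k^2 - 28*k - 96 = (k - 8)*(k - 4)*(k - 3)*(k + 1)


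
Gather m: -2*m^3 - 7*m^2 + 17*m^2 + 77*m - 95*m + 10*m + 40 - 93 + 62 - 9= -2*m^3 + 10*m^2 - 8*m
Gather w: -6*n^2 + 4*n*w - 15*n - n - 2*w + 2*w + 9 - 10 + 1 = -6*n^2 + 4*n*w - 16*n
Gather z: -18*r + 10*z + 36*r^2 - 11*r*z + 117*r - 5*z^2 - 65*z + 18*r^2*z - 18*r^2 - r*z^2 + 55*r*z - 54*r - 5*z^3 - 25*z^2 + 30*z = 18*r^2 + 45*r - 5*z^3 + z^2*(-r - 30) + z*(18*r^2 + 44*r - 25)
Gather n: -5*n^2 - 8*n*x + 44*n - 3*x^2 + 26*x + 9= -5*n^2 + n*(44 - 8*x) - 3*x^2 + 26*x + 9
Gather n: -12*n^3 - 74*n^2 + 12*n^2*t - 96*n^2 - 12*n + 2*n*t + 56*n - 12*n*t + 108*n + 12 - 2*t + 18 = -12*n^3 + n^2*(12*t - 170) + n*(152 - 10*t) - 2*t + 30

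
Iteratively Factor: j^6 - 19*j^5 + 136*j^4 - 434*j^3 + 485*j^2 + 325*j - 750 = (j + 1)*(j^5 - 20*j^4 + 156*j^3 - 590*j^2 + 1075*j - 750) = (j - 3)*(j + 1)*(j^4 - 17*j^3 + 105*j^2 - 275*j + 250) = (j - 5)*(j - 3)*(j + 1)*(j^3 - 12*j^2 + 45*j - 50) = (j - 5)^2*(j - 3)*(j + 1)*(j^2 - 7*j + 10) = (j - 5)^2*(j - 3)*(j - 2)*(j + 1)*(j - 5)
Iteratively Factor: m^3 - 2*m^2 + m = (m)*(m^2 - 2*m + 1) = m*(m - 1)*(m - 1)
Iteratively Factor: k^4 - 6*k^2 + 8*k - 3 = (k - 1)*(k^3 + k^2 - 5*k + 3) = (k - 1)^2*(k^2 + 2*k - 3) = (k - 1)^3*(k + 3)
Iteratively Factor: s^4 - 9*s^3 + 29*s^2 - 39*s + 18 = (s - 3)*(s^3 - 6*s^2 + 11*s - 6) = (s - 3)*(s - 2)*(s^2 - 4*s + 3) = (s - 3)^2*(s - 2)*(s - 1)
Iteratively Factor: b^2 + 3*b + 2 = (b + 1)*(b + 2)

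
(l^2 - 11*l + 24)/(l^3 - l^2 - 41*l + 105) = (l - 8)/(l^2 + 2*l - 35)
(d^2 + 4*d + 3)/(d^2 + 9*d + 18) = (d + 1)/(d + 6)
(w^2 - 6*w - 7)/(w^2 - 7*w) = (w + 1)/w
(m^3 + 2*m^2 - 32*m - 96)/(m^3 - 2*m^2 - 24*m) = (m + 4)/m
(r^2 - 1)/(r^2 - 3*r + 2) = (r + 1)/(r - 2)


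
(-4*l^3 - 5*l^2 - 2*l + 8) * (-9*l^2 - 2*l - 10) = 36*l^5 + 53*l^4 + 68*l^3 - 18*l^2 + 4*l - 80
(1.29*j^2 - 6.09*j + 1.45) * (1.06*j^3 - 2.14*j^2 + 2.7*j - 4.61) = 1.3674*j^5 - 9.216*j^4 + 18.0526*j^3 - 25.4929*j^2 + 31.9899*j - 6.6845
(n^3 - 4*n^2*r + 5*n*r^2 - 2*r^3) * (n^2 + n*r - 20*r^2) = n^5 - 3*n^4*r - 19*n^3*r^2 + 83*n^2*r^3 - 102*n*r^4 + 40*r^5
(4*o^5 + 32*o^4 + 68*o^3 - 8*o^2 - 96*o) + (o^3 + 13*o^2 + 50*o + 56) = 4*o^5 + 32*o^4 + 69*o^3 + 5*o^2 - 46*o + 56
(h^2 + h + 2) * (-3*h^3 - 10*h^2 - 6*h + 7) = -3*h^5 - 13*h^4 - 22*h^3 - 19*h^2 - 5*h + 14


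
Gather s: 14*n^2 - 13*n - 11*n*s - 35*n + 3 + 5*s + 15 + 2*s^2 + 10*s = 14*n^2 - 48*n + 2*s^2 + s*(15 - 11*n) + 18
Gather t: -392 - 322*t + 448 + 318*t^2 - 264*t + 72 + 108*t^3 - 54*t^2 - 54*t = 108*t^3 + 264*t^2 - 640*t + 128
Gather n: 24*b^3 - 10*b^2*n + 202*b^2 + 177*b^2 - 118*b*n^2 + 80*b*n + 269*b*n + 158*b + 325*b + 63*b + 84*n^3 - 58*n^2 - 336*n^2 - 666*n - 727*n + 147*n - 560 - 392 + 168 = 24*b^3 + 379*b^2 + 546*b + 84*n^3 + n^2*(-118*b - 394) + n*(-10*b^2 + 349*b - 1246) - 784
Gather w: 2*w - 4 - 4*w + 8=4 - 2*w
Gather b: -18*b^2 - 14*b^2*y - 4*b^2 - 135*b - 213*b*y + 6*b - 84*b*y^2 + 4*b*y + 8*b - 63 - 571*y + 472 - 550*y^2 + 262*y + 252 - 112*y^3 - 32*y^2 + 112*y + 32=b^2*(-14*y - 22) + b*(-84*y^2 - 209*y - 121) - 112*y^3 - 582*y^2 - 197*y + 693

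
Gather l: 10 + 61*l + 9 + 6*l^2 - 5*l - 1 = 6*l^2 + 56*l + 18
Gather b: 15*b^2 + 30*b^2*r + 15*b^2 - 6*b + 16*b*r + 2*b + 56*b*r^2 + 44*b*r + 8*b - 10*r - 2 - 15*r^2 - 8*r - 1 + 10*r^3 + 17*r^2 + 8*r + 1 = b^2*(30*r + 30) + b*(56*r^2 + 60*r + 4) + 10*r^3 + 2*r^2 - 10*r - 2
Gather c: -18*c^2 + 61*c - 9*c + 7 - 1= -18*c^2 + 52*c + 6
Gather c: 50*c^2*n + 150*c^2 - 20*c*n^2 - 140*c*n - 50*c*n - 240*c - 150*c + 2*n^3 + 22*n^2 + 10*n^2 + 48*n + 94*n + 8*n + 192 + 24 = c^2*(50*n + 150) + c*(-20*n^2 - 190*n - 390) + 2*n^3 + 32*n^2 + 150*n + 216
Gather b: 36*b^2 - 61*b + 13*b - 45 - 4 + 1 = 36*b^2 - 48*b - 48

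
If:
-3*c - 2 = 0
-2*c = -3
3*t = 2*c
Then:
No Solution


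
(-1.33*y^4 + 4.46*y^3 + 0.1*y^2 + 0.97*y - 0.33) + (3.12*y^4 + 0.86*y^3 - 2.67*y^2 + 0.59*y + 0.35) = 1.79*y^4 + 5.32*y^3 - 2.57*y^2 + 1.56*y + 0.02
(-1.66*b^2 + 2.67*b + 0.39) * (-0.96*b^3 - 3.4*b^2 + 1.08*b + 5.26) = 1.5936*b^5 + 3.0808*b^4 - 11.2452*b^3 - 7.174*b^2 + 14.4654*b + 2.0514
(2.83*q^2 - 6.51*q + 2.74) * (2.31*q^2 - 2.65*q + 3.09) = 6.5373*q^4 - 22.5376*q^3 + 32.3256*q^2 - 27.3769*q + 8.4666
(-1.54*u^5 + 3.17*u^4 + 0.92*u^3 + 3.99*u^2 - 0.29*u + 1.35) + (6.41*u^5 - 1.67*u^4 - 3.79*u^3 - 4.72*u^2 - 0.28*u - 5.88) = 4.87*u^5 + 1.5*u^4 - 2.87*u^3 - 0.73*u^2 - 0.57*u - 4.53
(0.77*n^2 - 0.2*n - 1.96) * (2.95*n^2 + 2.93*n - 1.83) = 2.2715*n^4 + 1.6661*n^3 - 7.7771*n^2 - 5.3768*n + 3.5868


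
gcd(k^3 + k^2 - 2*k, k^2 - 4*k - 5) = 1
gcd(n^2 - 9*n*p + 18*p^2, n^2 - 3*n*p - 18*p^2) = -n + 6*p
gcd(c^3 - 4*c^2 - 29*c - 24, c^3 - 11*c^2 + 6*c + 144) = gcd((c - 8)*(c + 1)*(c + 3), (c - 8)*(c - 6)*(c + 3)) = c^2 - 5*c - 24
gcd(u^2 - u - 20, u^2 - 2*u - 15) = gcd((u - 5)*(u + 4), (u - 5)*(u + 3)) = u - 5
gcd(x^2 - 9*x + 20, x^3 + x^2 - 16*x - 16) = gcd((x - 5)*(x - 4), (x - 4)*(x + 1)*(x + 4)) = x - 4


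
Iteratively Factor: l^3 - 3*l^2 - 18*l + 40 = (l - 5)*(l^2 + 2*l - 8) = (l - 5)*(l - 2)*(l + 4)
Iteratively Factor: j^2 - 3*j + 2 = (j - 1)*(j - 2)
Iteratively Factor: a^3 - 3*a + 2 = (a - 1)*(a^2 + a - 2) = (a - 1)*(a + 2)*(a - 1)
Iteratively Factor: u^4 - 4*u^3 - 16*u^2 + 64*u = (u)*(u^3 - 4*u^2 - 16*u + 64) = u*(u + 4)*(u^2 - 8*u + 16) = u*(u - 4)*(u + 4)*(u - 4)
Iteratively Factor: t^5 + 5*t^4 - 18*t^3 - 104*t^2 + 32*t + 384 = (t - 4)*(t^4 + 9*t^3 + 18*t^2 - 32*t - 96) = (t - 4)*(t + 4)*(t^3 + 5*t^2 - 2*t - 24) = (t - 4)*(t + 4)^2*(t^2 + t - 6) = (t - 4)*(t - 2)*(t + 4)^2*(t + 3)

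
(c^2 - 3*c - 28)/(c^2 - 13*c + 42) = (c + 4)/(c - 6)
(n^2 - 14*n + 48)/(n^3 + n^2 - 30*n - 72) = (n - 8)/(n^2 + 7*n + 12)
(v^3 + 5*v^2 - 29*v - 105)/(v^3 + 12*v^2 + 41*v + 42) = (v - 5)/(v + 2)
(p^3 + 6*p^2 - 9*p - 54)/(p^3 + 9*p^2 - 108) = (p + 3)/(p + 6)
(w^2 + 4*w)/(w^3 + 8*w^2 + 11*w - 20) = w/(w^2 + 4*w - 5)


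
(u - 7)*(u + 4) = u^2 - 3*u - 28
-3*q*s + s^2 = s*(-3*q + s)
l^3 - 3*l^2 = l^2*(l - 3)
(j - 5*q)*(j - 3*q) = j^2 - 8*j*q + 15*q^2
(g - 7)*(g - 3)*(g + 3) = g^3 - 7*g^2 - 9*g + 63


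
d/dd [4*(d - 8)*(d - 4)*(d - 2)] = 12*d^2 - 112*d + 224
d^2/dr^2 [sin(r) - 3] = -sin(r)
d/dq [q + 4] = 1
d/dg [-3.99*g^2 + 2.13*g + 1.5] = 2.13 - 7.98*g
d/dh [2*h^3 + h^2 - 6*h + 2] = 6*h^2 + 2*h - 6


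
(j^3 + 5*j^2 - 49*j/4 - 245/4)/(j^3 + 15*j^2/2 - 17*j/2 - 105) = (j + 7/2)/(j + 6)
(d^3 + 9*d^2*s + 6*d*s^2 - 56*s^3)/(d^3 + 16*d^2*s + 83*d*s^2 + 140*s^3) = (d - 2*s)/(d + 5*s)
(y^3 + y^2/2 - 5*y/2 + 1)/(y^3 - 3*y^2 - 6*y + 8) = (y - 1/2)/(y - 4)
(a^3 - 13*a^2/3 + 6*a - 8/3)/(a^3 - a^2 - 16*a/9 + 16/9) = 3*(a - 2)/(3*a + 4)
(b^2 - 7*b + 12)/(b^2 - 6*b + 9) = (b - 4)/(b - 3)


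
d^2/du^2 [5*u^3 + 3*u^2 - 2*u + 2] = 30*u + 6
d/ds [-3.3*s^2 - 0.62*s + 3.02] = -6.6*s - 0.62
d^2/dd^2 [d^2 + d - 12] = 2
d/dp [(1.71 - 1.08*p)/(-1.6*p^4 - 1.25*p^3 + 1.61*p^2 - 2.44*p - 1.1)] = (-5.184*p^4 + 8.244*p^3 + 8.1513*p^2 - 5.5062*p + 5.3604)/(2.56*p^8 + 4.0*p^7 - 3.5895*p^6 + 3.783*p^5 + 12.2121*p^4 - 5.1068*p^3 + 2.4116*p^2 + 5.368*p + 1.21)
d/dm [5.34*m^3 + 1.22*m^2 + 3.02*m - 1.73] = 16.02*m^2 + 2.44*m + 3.02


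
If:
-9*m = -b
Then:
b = 9*m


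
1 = 1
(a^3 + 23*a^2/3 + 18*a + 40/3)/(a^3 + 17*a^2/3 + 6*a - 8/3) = (3*a + 5)/(3*a - 1)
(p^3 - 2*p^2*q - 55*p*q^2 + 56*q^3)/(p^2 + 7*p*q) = p - 9*q + 8*q^2/p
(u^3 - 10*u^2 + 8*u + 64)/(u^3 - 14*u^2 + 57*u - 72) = (u^2 - 2*u - 8)/(u^2 - 6*u + 9)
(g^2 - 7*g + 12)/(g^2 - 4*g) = (g - 3)/g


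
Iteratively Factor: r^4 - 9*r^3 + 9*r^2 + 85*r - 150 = (r - 2)*(r^3 - 7*r^2 - 5*r + 75) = (r - 5)*(r - 2)*(r^2 - 2*r - 15) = (r - 5)*(r - 2)*(r + 3)*(r - 5)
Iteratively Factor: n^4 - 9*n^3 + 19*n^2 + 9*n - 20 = (n - 1)*(n^3 - 8*n^2 + 11*n + 20) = (n - 5)*(n - 1)*(n^2 - 3*n - 4) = (n - 5)*(n - 4)*(n - 1)*(n + 1)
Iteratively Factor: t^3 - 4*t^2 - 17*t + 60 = (t - 3)*(t^2 - t - 20) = (t - 3)*(t + 4)*(t - 5)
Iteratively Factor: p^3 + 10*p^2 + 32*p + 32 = (p + 4)*(p^2 + 6*p + 8) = (p + 2)*(p + 4)*(p + 4)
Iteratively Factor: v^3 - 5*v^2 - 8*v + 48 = (v - 4)*(v^2 - v - 12) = (v - 4)*(v + 3)*(v - 4)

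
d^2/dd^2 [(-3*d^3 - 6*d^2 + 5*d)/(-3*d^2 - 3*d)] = -16/(3*d^3 + 9*d^2 + 9*d + 3)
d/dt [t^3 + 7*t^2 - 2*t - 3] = 3*t^2 + 14*t - 2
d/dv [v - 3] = 1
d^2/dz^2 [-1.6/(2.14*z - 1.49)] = -14.65472/(2.14*z - 1.49)^3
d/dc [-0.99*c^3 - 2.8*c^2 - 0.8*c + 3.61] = -2.97*c^2 - 5.6*c - 0.8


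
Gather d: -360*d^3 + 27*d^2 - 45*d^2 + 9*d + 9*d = -360*d^3 - 18*d^2 + 18*d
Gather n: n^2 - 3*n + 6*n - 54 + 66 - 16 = n^2 + 3*n - 4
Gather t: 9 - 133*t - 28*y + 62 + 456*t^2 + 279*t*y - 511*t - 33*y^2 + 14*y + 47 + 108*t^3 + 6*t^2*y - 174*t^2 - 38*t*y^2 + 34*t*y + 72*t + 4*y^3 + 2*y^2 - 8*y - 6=108*t^3 + t^2*(6*y + 282) + t*(-38*y^2 + 313*y - 572) + 4*y^3 - 31*y^2 - 22*y + 112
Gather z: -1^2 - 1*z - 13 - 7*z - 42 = -8*z - 56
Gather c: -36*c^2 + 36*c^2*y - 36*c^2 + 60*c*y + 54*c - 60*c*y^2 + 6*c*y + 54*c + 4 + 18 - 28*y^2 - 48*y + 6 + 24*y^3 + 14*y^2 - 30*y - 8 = c^2*(36*y - 72) + c*(-60*y^2 + 66*y + 108) + 24*y^3 - 14*y^2 - 78*y + 20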